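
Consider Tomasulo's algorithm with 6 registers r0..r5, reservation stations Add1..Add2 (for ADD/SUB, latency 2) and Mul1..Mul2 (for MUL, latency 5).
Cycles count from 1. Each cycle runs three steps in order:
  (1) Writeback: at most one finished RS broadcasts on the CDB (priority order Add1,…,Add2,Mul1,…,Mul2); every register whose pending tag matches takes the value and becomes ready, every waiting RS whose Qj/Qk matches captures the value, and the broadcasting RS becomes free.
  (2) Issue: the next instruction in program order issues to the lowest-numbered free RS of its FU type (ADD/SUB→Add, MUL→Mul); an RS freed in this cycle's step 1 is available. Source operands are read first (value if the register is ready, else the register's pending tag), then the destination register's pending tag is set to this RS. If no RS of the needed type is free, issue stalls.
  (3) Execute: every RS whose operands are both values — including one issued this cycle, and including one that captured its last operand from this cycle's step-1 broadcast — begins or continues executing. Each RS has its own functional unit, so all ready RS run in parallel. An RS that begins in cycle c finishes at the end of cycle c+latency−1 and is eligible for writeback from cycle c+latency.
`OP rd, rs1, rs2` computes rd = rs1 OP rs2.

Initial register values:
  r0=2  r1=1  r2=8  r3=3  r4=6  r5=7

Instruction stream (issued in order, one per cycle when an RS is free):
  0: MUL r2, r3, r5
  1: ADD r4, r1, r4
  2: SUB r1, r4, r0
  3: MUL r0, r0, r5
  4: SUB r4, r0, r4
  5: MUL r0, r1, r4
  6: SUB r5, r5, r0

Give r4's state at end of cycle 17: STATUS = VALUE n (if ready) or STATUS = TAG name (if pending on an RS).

  c1: issue MUL r2<-Mul1  regs: r0:2,r1:1,r2:Mul1,r3:3,r4:6,r5:7
  c2: issue ADD r4<-Add1  regs: r0:2,r1:1,r2:Mul1,r3:3,r4:Add1,r5:7
  c3: issue SUB r1<-Add2  regs: r0:2,r1:Add2,r2:Mul1,r3:3,r4:Add1,r5:7
  c4: CDB Add1=7; issue MUL r0<-Mul2  regs: r0:Mul2,r1:Add2,r2:Mul1,r3:3,r4:7,r5:7
  c5: issue SUB r4<-Add1  regs: r0:Mul2,r1:Add2,r2:Mul1,r3:3,r4:Add1,r5:7
  c6: CDB Add2=5; stall  regs: r0:Mul2,r1:5,r2:Mul1,r3:3,r4:Add1,r5:7
  c7: CDB Mul1=21; issue MUL r0<-Mul1  regs: r0:Mul1,r1:5,r2:21,r3:3,r4:Add1,r5:7
  c8: issue SUB r5<-Add2  regs: r0:Mul1,r1:5,r2:21,r3:3,r4:Add1,r5:Add2
  c9: CDB Mul2=14  regs: r0:Mul1,r1:5,r2:21,r3:3,r4:Add1,r5:Add2
  c10: -  regs: r0:Mul1,r1:5,r2:21,r3:3,r4:Add1,r5:Add2
  c11: CDB Add1=7  regs: r0:Mul1,r1:5,r2:21,r3:3,r4:7,r5:Add2
  c12: -  regs: r0:Mul1,r1:5,r2:21,r3:3,r4:7,r5:Add2
  c13: -  regs: r0:Mul1,r1:5,r2:21,r3:3,r4:7,r5:Add2
  c14: -  regs: r0:Mul1,r1:5,r2:21,r3:3,r4:7,r5:Add2
  c15: -  regs: r0:Mul1,r1:5,r2:21,r3:3,r4:7,r5:Add2
  c16: CDB Mul1=35  regs: r0:35,r1:5,r2:21,r3:3,r4:7,r5:Add2
  c17: -  regs: r0:35,r1:5,r2:21,r3:3,r4:7,r5:Add2

STATUS = VALUE 7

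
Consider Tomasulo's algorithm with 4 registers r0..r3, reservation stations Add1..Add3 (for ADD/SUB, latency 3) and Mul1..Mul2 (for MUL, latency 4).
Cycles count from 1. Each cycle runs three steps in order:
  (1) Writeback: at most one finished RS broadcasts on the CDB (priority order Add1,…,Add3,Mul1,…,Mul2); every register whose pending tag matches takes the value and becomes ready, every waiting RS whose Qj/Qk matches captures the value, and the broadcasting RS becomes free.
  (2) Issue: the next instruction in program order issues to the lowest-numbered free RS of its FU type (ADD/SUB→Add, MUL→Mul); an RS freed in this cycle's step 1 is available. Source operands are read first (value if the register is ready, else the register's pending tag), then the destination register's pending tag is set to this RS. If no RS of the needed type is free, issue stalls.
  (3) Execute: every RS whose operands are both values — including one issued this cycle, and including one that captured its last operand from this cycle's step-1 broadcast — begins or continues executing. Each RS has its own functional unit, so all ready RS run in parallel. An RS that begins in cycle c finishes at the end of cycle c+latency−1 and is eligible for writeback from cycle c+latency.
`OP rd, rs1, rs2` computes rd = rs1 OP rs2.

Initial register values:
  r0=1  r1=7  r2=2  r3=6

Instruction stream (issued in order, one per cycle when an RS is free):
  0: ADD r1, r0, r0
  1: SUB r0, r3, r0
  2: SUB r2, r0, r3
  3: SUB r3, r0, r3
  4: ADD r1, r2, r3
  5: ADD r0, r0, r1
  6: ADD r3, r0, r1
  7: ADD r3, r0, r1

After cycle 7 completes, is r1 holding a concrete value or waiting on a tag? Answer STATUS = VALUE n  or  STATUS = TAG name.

  c1: issue ADD r1<-Add1  regs: r0:1,r1:Add1,r2:2,r3:6
  c2: issue SUB r0<-Add2  regs: r0:Add2,r1:Add1,r2:2,r3:6
  c3: issue SUB r2<-Add3  regs: r0:Add2,r1:Add1,r2:Add3,r3:6
  c4: CDB Add1=2; issue SUB r3<-Add1  regs: r0:Add2,r1:2,r2:Add3,r3:Add1
  c5: CDB Add2=5; issue ADD r1<-Add2  regs: r0:5,r1:Add2,r2:Add3,r3:Add1
  c6: stall  regs: r0:5,r1:Add2,r2:Add3,r3:Add1
  c7: stall  regs: r0:5,r1:Add2,r2:Add3,r3:Add1

STATUS = TAG Add2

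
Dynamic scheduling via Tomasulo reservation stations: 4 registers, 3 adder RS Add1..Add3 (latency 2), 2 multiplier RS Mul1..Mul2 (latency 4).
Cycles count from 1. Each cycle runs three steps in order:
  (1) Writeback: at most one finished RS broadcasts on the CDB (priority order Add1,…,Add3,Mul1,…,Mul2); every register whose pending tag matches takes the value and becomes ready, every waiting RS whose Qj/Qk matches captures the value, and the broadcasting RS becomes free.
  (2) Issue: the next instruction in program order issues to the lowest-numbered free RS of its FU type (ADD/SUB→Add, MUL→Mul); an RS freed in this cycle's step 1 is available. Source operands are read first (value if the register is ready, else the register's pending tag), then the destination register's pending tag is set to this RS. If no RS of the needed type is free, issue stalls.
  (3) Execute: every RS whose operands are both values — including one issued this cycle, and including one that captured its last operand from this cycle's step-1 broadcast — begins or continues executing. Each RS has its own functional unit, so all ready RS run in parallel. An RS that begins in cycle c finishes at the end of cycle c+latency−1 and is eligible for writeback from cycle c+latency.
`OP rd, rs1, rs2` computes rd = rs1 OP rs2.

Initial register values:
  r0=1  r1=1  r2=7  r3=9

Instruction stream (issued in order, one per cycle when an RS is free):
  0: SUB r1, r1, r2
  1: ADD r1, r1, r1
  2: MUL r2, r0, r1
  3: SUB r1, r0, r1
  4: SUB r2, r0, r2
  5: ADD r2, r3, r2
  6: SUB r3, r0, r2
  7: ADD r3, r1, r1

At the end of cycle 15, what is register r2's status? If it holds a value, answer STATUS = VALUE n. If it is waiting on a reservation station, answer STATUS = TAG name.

STATUS = VALUE 22

cycle 1: issue SUB r1<-Add1 // r0:1,r1:Add1,r2:7,r3:9
cycle 2: issue ADD r1<-Add2 // r0:1,r1:Add2,r2:7,r3:9
cycle 3: CDB Add1=-6; issue MUL r2<-Mul1 // r0:1,r1:Add2,r2:Mul1,r3:9
cycle 4: issue SUB r1<-Add1 // r0:1,r1:Add1,r2:Mul1,r3:9
cycle 5: CDB Add2=-12; issue SUB r2<-Add2 // r0:1,r1:Add1,r2:Add2,r3:9
cycle 6: issue ADD r2<-Add3 // r0:1,r1:Add1,r2:Add3,r3:9
cycle 7: CDB Add1=13; issue SUB r3<-Add1 // r0:1,r1:13,r2:Add3,r3:Add1
cycle 8: stall // r0:1,r1:13,r2:Add3,r3:Add1
cycle 9: CDB Mul1=-12; stall // r0:1,r1:13,r2:Add3,r3:Add1
cycle 10: stall // r0:1,r1:13,r2:Add3,r3:Add1
cycle 11: CDB Add2=13; issue ADD r3<-Add2 // r0:1,r1:13,r2:Add3,r3:Add2
cycle 12: - // r0:1,r1:13,r2:Add3,r3:Add2
cycle 13: CDB Add2=26 // r0:1,r1:13,r2:Add3,r3:26
cycle 14: CDB Add3=22 // r0:1,r1:13,r2:22,r3:26
cycle 15: - // r0:1,r1:13,r2:22,r3:26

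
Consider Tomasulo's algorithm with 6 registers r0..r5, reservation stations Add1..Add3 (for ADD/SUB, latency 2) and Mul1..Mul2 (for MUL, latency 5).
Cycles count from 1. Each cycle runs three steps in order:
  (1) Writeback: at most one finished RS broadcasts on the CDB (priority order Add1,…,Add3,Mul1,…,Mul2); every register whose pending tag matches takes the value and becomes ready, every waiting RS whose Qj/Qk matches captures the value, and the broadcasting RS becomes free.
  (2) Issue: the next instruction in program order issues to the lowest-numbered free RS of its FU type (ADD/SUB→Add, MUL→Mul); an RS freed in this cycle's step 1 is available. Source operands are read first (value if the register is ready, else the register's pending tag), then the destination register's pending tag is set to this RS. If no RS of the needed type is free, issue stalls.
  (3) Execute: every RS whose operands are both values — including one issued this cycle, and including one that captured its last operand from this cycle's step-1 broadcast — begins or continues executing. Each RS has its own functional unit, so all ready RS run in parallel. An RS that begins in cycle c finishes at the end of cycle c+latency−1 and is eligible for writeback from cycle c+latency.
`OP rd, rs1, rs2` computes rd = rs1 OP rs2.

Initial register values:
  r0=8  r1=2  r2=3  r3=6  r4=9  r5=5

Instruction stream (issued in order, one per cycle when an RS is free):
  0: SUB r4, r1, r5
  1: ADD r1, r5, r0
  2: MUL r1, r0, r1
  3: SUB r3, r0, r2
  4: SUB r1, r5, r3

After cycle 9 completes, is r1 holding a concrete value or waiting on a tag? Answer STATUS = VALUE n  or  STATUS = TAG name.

STATUS = VALUE 0

c1: issue SUB r4<-Add1 | r0:8,r1:2,r2:3,r3:6,r4:Add1,r5:5
c2: issue ADD r1<-Add2 | r0:8,r1:Add2,r2:3,r3:6,r4:Add1,r5:5
c3: CDB Add1=-3; issue MUL r1<-Mul1 | r0:8,r1:Mul1,r2:3,r3:6,r4:-3,r5:5
c4: CDB Add2=13; issue SUB r3<-Add1 | r0:8,r1:Mul1,r2:3,r3:Add1,r4:-3,r5:5
c5: issue SUB r1<-Add2 | r0:8,r1:Add2,r2:3,r3:Add1,r4:-3,r5:5
c6: CDB Add1=5 | r0:8,r1:Add2,r2:3,r3:5,r4:-3,r5:5
c7: - | r0:8,r1:Add2,r2:3,r3:5,r4:-3,r5:5
c8: CDB Add2=0 | r0:8,r1:0,r2:3,r3:5,r4:-3,r5:5
c9: CDB Mul1=104 | r0:8,r1:0,r2:3,r3:5,r4:-3,r5:5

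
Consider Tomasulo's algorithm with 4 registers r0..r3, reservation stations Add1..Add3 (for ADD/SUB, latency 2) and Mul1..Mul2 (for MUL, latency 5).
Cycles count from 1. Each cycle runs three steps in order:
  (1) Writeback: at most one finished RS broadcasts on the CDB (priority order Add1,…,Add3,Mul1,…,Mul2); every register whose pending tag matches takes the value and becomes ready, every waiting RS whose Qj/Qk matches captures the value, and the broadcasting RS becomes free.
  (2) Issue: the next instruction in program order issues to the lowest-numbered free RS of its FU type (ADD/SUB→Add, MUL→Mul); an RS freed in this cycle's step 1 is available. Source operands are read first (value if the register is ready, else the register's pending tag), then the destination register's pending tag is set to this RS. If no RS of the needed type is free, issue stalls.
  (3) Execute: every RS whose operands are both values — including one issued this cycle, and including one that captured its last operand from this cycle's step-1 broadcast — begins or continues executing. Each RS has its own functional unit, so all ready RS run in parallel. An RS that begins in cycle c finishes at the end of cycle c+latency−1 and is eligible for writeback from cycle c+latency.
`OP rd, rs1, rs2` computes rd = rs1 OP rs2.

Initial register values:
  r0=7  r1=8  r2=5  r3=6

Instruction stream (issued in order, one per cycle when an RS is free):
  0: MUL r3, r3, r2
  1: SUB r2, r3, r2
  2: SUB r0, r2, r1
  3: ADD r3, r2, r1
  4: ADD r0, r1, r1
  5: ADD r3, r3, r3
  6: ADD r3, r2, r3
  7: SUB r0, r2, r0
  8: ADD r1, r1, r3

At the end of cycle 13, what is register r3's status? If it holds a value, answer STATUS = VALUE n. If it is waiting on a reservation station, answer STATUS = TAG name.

c1: issue MUL r3<-Mul1 | r0:7,r1:8,r2:5,r3:Mul1
c2: issue SUB r2<-Add1 | r0:7,r1:8,r2:Add1,r3:Mul1
c3: issue SUB r0<-Add2 | r0:Add2,r1:8,r2:Add1,r3:Mul1
c4: issue ADD r3<-Add3 | r0:Add2,r1:8,r2:Add1,r3:Add3
c5: stall | r0:Add2,r1:8,r2:Add1,r3:Add3
c6: CDB Mul1=30; stall | r0:Add2,r1:8,r2:Add1,r3:Add3
c7: stall | r0:Add2,r1:8,r2:Add1,r3:Add3
c8: CDB Add1=25; issue ADD r0<-Add1 | r0:Add1,r1:8,r2:25,r3:Add3
c9: stall | r0:Add1,r1:8,r2:25,r3:Add3
c10: CDB Add1=16; issue ADD r3<-Add1 | r0:16,r1:8,r2:25,r3:Add1
c11: CDB Add2=17; issue ADD r3<-Add2 | r0:16,r1:8,r2:25,r3:Add2
c12: CDB Add3=33; issue SUB r0<-Add3 | r0:Add3,r1:8,r2:25,r3:Add2
c13: stall | r0:Add3,r1:8,r2:25,r3:Add2

STATUS = TAG Add2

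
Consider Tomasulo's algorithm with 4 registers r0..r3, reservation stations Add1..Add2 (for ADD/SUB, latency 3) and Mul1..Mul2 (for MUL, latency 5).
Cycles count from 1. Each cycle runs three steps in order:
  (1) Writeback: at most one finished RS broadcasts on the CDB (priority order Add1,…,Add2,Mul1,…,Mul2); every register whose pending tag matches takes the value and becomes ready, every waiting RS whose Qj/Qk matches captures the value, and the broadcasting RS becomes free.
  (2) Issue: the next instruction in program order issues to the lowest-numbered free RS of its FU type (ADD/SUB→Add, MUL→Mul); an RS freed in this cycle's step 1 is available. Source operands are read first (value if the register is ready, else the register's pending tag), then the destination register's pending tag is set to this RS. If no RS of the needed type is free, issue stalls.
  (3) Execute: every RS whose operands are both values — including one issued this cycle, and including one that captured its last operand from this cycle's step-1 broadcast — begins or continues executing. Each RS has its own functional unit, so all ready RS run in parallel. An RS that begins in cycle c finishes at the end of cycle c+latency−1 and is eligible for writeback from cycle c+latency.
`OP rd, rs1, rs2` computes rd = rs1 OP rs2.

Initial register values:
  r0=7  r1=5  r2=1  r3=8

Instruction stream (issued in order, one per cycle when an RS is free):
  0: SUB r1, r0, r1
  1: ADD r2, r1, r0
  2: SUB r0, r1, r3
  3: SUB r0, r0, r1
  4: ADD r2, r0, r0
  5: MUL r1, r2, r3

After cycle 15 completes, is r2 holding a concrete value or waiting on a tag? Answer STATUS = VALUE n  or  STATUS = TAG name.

STATUS = VALUE -16

cycle 1: issue SUB r1<-Add1 // r0:7,r1:Add1,r2:1,r3:8
cycle 2: issue ADD r2<-Add2 // r0:7,r1:Add1,r2:Add2,r3:8
cycle 3: stall // r0:7,r1:Add1,r2:Add2,r3:8
cycle 4: CDB Add1=2; issue SUB r0<-Add1 // r0:Add1,r1:2,r2:Add2,r3:8
cycle 5: stall // r0:Add1,r1:2,r2:Add2,r3:8
cycle 6: stall // r0:Add1,r1:2,r2:Add2,r3:8
cycle 7: CDB Add1=-6; issue SUB r0<-Add1 // r0:Add1,r1:2,r2:Add2,r3:8
cycle 8: CDB Add2=9; issue ADD r2<-Add2 // r0:Add1,r1:2,r2:Add2,r3:8
cycle 9: issue MUL r1<-Mul1 // r0:Add1,r1:Mul1,r2:Add2,r3:8
cycle 10: CDB Add1=-8 // r0:-8,r1:Mul1,r2:Add2,r3:8
cycle 11: - // r0:-8,r1:Mul1,r2:Add2,r3:8
cycle 12: - // r0:-8,r1:Mul1,r2:Add2,r3:8
cycle 13: CDB Add2=-16 // r0:-8,r1:Mul1,r2:-16,r3:8
cycle 14: - // r0:-8,r1:Mul1,r2:-16,r3:8
cycle 15: - // r0:-8,r1:Mul1,r2:-16,r3:8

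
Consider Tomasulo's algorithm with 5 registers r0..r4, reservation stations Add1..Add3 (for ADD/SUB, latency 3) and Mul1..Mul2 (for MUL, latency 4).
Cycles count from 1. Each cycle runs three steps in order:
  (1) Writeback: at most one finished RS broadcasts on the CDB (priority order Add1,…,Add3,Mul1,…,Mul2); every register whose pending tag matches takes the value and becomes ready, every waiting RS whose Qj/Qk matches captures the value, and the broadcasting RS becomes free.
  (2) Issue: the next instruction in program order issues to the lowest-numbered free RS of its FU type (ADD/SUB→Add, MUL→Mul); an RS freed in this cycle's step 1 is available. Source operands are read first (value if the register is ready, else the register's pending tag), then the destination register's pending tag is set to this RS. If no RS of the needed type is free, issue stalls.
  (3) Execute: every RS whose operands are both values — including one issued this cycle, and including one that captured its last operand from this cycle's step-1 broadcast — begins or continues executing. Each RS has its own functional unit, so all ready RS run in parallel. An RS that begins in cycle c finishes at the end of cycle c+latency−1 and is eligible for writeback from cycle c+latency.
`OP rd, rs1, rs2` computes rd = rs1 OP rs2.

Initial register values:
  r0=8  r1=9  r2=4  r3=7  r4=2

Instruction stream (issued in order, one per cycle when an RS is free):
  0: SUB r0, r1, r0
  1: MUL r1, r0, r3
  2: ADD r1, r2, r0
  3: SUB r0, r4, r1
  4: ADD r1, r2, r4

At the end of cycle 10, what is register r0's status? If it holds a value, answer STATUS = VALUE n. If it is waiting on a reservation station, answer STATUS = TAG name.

STATUS = VALUE -3

  c1: issue SUB r0<-Add1  regs: r0:Add1,r1:9,r2:4,r3:7,r4:2
  c2: issue MUL r1<-Mul1  regs: r0:Add1,r1:Mul1,r2:4,r3:7,r4:2
  c3: issue ADD r1<-Add2  regs: r0:Add1,r1:Add2,r2:4,r3:7,r4:2
  c4: CDB Add1=1; issue SUB r0<-Add1  regs: r0:Add1,r1:Add2,r2:4,r3:7,r4:2
  c5: issue ADD r1<-Add3  regs: r0:Add1,r1:Add3,r2:4,r3:7,r4:2
  c6: -  regs: r0:Add1,r1:Add3,r2:4,r3:7,r4:2
  c7: CDB Add2=5  regs: r0:Add1,r1:Add3,r2:4,r3:7,r4:2
  c8: CDB Add3=6  regs: r0:Add1,r1:6,r2:4,r3:7,r4:2
  c9: CDB Mul1=7  regs: r0:Add1,r1:6,r2:4,r3:7,r4:2
  c10: CDB Add1=-3  regs: r0:-3,r1:6,r2:4,r3:7,r4:2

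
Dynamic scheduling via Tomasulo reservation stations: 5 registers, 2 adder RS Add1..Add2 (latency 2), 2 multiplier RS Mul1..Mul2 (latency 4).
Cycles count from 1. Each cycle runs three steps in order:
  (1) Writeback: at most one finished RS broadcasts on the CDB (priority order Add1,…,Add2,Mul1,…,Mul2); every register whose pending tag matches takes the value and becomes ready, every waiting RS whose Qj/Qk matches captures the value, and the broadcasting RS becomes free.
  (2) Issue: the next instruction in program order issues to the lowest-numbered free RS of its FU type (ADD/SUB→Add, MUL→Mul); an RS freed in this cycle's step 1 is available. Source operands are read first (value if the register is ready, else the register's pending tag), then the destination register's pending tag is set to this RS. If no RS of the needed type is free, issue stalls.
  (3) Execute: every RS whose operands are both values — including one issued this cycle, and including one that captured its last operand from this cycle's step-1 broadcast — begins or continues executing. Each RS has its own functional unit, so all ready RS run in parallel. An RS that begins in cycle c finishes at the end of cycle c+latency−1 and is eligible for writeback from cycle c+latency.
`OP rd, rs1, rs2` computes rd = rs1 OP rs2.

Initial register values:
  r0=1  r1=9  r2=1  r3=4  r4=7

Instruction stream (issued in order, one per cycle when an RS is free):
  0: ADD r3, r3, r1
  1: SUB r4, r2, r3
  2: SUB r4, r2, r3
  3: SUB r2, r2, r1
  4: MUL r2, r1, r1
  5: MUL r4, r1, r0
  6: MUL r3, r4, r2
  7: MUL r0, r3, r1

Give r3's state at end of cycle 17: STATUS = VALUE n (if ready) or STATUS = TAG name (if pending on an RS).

  c1: issue ADD r3<-Add1  regs: r0:1,r1:9,r2:1,r3:Add1,r4:7
  c2: issue SUB r4<-Add2  regs: r0:1,r1:9,r2:1,r3:Add1,r4:Add2
  c3: CDB Add1=13; issue SUB r4<-Add1  regs: r0:1,r1:9,r2:1,r3:13,r4:Add1
  c4: stall  regs: r0:1,r1:9,r2:1,r3:13,r4:Add1
  c5: CDB Add1=-12; issue SUB r2<-Add1  regs: r0:1,r1:9,r2:Add1,r3:13,r4:-12
  c6: CDB Add2=-12; issue MUL r2<-Mul1  regs: r0:1,r1:9,r2:Mul1,r3:13,r4:-12
  c7: CDB Add1=-8; issue MUL r4<-Mul2  regs: r0:1,r1:9,r2:Mul1,r3:13,r4:Mul2
  c8: stall  regs: r0:1,r1:9,r2:Mul1,r3:13,r4:Mul2
  c9: stall  regs: r0:1,r1:9,r2:Mul1,r3:13,r4:Mul2
  c10: CDB Mul1=81; issue MUL r3<-Mul1  regs: r0:1,r1:9,r2:81,r3:Mul1,r4:Mul2
  c11: CDB Mul2=9; issue MUL r0<-Mul2  regs: r0:Mul2,r1:9,r2:81,r3:Mul1,r4:9
  c12: -  regs: r0:Mul2,r1:9,r2:81,r3:Mul1,r4:9
  c13: -  regs: r0:Mul2,r1:9,r2:81,r3:Mul1,r4:9
  c14: -  regs: r0:Mul2,r1:9,r2:81,r3:Mul1,r4:9
  c15: CDB Mul1=729  regs: r0:Mul2,r1:9,r2:81,r3:729,r4:9
  c16: -  regs: r0:Mul2,r1:9,r2:81,r3:729,r4:9
  c17: -  regs: r0:Mul2,r1:9,r2:81,r3:729,r4:9

STATUS = VALUE 729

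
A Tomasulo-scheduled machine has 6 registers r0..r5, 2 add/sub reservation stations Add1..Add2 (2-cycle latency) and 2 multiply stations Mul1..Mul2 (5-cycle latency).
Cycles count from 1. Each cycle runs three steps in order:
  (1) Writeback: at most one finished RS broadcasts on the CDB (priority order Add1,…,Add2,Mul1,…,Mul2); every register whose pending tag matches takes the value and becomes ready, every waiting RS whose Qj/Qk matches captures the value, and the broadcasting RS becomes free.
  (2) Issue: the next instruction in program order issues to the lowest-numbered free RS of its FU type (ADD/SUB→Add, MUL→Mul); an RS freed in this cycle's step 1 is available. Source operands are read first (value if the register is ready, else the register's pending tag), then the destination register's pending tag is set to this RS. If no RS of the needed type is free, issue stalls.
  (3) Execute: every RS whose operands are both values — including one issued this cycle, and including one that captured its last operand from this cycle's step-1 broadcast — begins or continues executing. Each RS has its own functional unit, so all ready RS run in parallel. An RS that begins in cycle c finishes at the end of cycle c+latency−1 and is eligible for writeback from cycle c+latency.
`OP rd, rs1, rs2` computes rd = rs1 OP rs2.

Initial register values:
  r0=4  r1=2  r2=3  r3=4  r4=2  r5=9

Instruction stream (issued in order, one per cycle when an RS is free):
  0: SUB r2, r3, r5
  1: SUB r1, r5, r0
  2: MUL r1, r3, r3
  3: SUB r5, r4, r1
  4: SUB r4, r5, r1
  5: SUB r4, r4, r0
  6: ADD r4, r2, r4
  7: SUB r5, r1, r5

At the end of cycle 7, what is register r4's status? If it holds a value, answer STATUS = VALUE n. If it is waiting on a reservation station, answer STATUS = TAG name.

cycle 1: issue SUB r2<-Add1 // r0:4,r1:2,r2:Add1,r3:4,r4:2,r5:9
cycle 2: issue SUB r1<-Add2 // r0:4,r1:Add2,r2:Add1,r3:4,r4:2,r5:9
cycle 3: CDB Add1=-5; issue MUL r1<-Mul1 // r0:4,r1:Mul1,r2:-5,r3:4,r4:2,r5:9
cycle 4: CDB Add2=5; issue SUB r5<-Add1 // r0:4,r1:Mul1,r2:-5,r3:4,r4:2,r5:Add1
cycle 5: issue SUB r4<-Add2 // r0:4,r1:Mul1,r2:-5,r3:4,r4:Add2,r5:Add1
cycle 6: stall // r0:4,r1:Mul1,r2:-5,r3:4,r4:Add2,r5:Add1
cycle 7: stall // r0:4,r1:Mul1,r2:-5,r3:4,r4:Add2,r5:Add1

STATUS = TAG Add2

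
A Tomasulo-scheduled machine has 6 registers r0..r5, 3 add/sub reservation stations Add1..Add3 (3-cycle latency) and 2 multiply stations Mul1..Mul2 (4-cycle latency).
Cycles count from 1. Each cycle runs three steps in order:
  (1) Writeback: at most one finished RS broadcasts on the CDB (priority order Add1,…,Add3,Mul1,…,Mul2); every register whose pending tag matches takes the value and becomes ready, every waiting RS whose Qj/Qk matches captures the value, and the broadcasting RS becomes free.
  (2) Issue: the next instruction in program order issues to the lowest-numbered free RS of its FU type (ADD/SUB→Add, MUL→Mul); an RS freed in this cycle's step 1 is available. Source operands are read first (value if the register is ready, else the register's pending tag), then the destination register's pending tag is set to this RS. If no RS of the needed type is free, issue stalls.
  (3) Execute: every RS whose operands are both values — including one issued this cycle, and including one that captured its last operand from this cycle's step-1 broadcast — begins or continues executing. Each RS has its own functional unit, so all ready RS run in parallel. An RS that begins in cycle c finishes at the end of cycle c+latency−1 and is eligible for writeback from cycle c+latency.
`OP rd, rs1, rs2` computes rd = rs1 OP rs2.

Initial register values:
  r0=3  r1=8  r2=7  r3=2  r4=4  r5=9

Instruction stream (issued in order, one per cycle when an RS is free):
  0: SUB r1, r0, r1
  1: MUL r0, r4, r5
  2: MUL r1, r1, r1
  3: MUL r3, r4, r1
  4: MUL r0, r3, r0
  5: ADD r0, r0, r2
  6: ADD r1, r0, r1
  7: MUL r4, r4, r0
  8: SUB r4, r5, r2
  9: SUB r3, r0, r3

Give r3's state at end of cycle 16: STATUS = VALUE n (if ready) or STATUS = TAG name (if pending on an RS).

STATUS = TAG Add3

cycle 1: issue SUB r1<-Add1 // r0:3,r1:Add1,r2:7,r3:2,r4:4,r5:9
cycle 2: issue MUL r0<-Mul1 // r0:Mul1,r1:Add1,r2:7,r3:2,r4:4,r5:9
cycle 3: issue MUL r1<-Mul2 // r0:Mul1,r1:Mul2,r2:7,r3:2,r4:4,r5:9
cycle 4: CDB Add1=-5; stall // r0:Mul1,r1:Mul2,r2:7,r3:2,r4:4,r5:9
cycle 5: stall // r0:Mul1,r1:Mul2,r2:7,r3:2,r4:4,r5:9
cycle 6: CDB Mul1=36; issue MUL r3<-Mul1 // r0:36,r1:Mul2,r2:7,r3:Mul1,r4:4,r5:9
cycle 7: stall // r0:36,r1:Mul2,r2:7,r3:Mul1,r4:4,r5:9
cycle 8: CDB Mul2=25; issue MUL r0<-Mul2 // r0:Mul2,r1:25,r2:7,r3:Mul1,r4:4,r5:9
cycle 9: issue ADD r0<-Add1 // r0:Add1,r1:25,r2:7,r3:Mul1,r4:4,r5:9
cycle 10: issue ADD r1<-Add2 // r0:Add1,r1:Add2,r2:7,r3:Mul1,r4:4,r5:9
cycle 11: stall // r0:Add1,r1:Add2,r2:7,r3:Mul1,r4:4,r5:9
cycle 12: CDB Mul1=100; issue MUL r4<-Mul1 // r0:Add1,r1:Add2,r2:7,r3:100,r4:Mul1,r5:9
cycle 13: issue SUB r4<-Add3 // r0:Add1,r1:Add2,r2:7,r3:100,r4:Add3,r5:9
cycle 14: stall // r0:Add1,r1:Add2,r2:7,r3:100,r4:Add3,r5:9
cycle 15: stall // r0:Add1,r1:Add2,r2:7,r3:100,r4:Add3,r5:9
cycle 16: CDB Add3=2; issue SUB r3<-Add3 // r0:Add1,r1:Add2,r2:7,r3:Add3,r4:2,r5:9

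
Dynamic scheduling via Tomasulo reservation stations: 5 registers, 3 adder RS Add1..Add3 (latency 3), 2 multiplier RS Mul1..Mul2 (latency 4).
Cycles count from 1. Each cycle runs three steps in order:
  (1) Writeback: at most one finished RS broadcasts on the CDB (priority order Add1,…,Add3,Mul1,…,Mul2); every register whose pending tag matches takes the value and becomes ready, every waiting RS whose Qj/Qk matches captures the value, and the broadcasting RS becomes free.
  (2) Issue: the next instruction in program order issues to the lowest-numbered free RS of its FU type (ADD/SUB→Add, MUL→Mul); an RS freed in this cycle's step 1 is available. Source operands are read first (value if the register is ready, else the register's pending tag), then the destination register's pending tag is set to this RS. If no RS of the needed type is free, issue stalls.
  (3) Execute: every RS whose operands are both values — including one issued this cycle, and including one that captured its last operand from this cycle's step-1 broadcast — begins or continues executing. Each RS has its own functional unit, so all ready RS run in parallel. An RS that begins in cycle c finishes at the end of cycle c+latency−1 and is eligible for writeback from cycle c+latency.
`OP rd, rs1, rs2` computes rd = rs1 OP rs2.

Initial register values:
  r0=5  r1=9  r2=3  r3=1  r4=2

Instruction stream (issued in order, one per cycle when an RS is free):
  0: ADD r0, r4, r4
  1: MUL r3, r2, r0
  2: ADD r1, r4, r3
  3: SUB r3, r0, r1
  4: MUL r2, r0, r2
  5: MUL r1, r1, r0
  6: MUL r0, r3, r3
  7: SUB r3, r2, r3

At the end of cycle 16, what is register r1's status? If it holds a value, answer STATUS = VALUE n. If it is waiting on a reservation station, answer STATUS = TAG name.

  c1: issue ADD r0<-Add1  regs: r0:Add1,r1:9,r2:3,r3:1,r4:2
  c2: issue MUL r3<-Mul1  regs: r0:Add1,r1:9,r2:3,r3:Mul1,r4:2
  c3: issue ADD r1<-Add2  regs: r0:Add1,r1:Add2,r2:3,r3:Mul1,r4:2
  c4: CDB Add1=4; issue SUB r3<-Add1  regs: r0:4,r1:Add2,r2:3,r3:Add1,r4:2
  c5: issue MUL r2<-Mul2  regs: r0:4,r1:Add2,r2:Mul2,r3:Add1,r4:2
  c6: stall  regs: r0:4,r1:Add2,r2:Mul2,r3:Add1,r4:2
  c7: stall  regs: r0:4,r1:Add2,r2:Mul2,r3:Add1,r4:2
  c8: CDB Mul1=12; issue MUL r1<-Mul1  regs: r0:4,r1:Mul1,r2:Mul2,r3:Add1,r4:2
  c9: CDB Mul2=12; issue MUL r0<-Mul2  regs: r0:Mul2,r1:Mul1,r2:12,r3:Add1,r4:2
  c10: issue SUB r3<-Add3  regs: r0:Mul2,r1:Mul1,r2:12,r3:Add3,r4:2
  c11: CDB Add2=14  regs: r0:Mul2,r1:Mul1,r2:12,r3:Add3,r4:2
  c12: -  regs: r0:Mul2,r1:Mul1,r2:12,r3:Add3,r4:2
  c13: -  regs: r0:Mul2,r1:Mul1,r2:12,r3:Add3,r4:2
  c14: CDB Add1=-10  regs: r0:Mul2,r1:Mul1,r2:12,r3:Add3,r4:2
  c15: CDB Mul1=56  regs: r0:Mul2,r1:56,r2:12,r3:Add3,r4:2
  c16: -  regs: r0:Mul2,r1:56,r2:12,r3:Add3,r4:2

STATUS = VALUE 56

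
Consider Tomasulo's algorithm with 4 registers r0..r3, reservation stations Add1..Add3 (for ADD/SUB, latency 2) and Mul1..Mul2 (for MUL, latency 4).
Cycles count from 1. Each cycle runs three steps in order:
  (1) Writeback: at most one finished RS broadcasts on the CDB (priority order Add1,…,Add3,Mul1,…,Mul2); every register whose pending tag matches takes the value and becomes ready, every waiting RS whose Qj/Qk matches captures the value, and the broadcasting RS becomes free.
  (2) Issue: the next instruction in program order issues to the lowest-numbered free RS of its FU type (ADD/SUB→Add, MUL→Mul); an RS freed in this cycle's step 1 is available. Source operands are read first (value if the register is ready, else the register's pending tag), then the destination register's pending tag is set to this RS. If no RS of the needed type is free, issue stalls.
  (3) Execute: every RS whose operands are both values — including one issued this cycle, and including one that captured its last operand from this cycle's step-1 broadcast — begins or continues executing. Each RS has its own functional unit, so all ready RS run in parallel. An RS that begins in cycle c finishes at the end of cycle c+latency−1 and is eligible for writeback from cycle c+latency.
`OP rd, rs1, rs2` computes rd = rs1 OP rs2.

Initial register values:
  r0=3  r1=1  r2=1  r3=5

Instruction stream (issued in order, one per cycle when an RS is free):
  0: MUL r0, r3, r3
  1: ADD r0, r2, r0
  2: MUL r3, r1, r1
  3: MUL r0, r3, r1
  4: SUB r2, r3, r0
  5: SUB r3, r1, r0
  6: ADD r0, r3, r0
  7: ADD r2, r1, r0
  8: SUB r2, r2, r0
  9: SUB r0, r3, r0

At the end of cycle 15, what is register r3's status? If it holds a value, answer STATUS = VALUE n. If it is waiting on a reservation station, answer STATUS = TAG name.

cycle 1: issue MUL r0<-Mul1 // r0:Mul1,r1:1,r2:1,r3:5
cycle 2: issue ADD r0<-Add1 // r0:Add1,r1:1,r2:1,r3:5
cycle 3: issue MUL r3<-Mul2 // r0:Add1,r1:1,r2:1,r3:Mul2
cycle 4: stall // r0:Add1,r1:1,r2:1,r3:Mul2
cycle 5: CDB Mul1=25; issue MUL r0<-Mul1 // r0:Mul1,r1:1,r2:1,r3:Mul2
cycle 6: issue SUB r2<-Add2 // r0:Mul1,r1:1,r2:Add2,r3:Mul2
cycle 7: CDB Add1=26; issue SUB r3<-Add1 // r0:Mul1,r1:1,r2:Add2,r3:Add1
cycle 8: CDB Mul2=1; issue ADD r0<-Add3 // r0:Add3,r1:1,r2:Add2,r3:Add1
cycle 9: stall // r0:Add3,r1:1,r2:Add2,r3:Add1
cycle 10: stall // r0:Add3,r1:1,r2:Add2,r3:Add1
cycle 11: stall // r0:Add3,r1:1,r2:Add2,r3:Add1
cycle 12: CDB Mul1=1; stall // r0:Add3,r1:1,r2:Add2,r3:Add1
cycle 13: stall // r0:Add3,r1:1,r2:Add2,r3:Add1
cycle 14: CDB Add1=0; issue ADD r2<-Add1 // r0:Add3,r1:1,r2:Add1,r3:0
cycle 15: CDB Add2=0; issue SUB r2<-Add2 // r0:Add3,r1:1,r2:Add2,r3:0

STATUS = VALUE 0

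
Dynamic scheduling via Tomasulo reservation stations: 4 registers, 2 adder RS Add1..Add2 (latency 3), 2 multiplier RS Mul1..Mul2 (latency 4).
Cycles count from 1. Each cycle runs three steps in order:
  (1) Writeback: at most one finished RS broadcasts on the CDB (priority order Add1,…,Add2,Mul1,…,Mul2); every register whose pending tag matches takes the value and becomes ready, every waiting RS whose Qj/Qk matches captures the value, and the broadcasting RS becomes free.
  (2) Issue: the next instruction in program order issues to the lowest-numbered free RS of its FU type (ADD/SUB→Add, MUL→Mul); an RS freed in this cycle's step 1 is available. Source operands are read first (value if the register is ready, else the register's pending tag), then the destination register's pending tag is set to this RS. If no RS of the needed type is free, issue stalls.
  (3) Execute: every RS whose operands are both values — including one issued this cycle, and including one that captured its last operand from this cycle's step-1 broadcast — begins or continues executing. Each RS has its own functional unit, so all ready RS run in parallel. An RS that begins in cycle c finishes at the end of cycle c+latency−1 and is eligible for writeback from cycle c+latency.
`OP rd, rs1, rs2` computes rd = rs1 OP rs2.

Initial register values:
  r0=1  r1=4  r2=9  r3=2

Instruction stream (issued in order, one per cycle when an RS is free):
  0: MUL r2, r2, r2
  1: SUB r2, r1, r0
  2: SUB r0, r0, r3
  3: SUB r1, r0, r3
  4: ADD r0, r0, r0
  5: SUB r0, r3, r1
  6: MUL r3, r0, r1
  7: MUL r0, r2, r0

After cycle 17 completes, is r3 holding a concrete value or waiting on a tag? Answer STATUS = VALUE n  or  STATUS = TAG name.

STATUS = VALUE -15

cycle 1: issue MUL r2<-Mul1 // r0:1,r1:4,r2:Mul1,r3:2
cycle 2: issue SUB r2<-Add1 // r0:1,r1:4,r2:Add1,r3:2
cycle 3: issue SUB r0<-Add2 // r0:Add2,r1:4,r2:Add1,r3:2
cycle 4: stall // r0:Add2,r1:4,r2:Add1,r3:2
cycle 5: CDB Add1=3; issue SUB r1<-Add1 // r0:Add2,r1:Add1,r2:3,r3:2
cycle 6: CDB Add2=-1; issue ADD r0<-Add2 // r0:Add2,r1:Add1,r2:3,r3:2
cycle 7: CDB Mul1=81; stall // r0:Add2,r1:Add1,r2:3,r3:2
cycle 8: stall // r0:Add2,r1:Add1,r2:3,r3:2
cycle 9: CDB Add1=-3; issue SUB r0<-Add1 // r0:Add1,r1:-3,r2:3,r3:2
cycle 10: CDB Add2=-2; issue MUL r3<-Mul1 // r0:Add1,r1:-3,r2:3,r3:Mul1
cycle 11: issue MUL r0<-Mul2 // r0:Mul2,r1:-3,r2:3,r3:Mul1
cycle 12: CDB Add1=5 // r0:Mul2,r1:-3,r2:3,r3:Mul1
cycle 13: - // r0:Mul2,r1:-3,r2:3,r3:Mul1
cycle 14: - // r0:Mul2,r1:-3,r2:3,r3:Mul1
cycle 15: - // r0:Mul2,r1:-3,r2:3,r3:Mul1
cycle 16: CDB Mul1=-15 // r0:Mul2,r1:-3,r2:3,r3:-15
cycle 17: CDB Mul2=15 // r0:15,r1:-3,r2:3,r3:-15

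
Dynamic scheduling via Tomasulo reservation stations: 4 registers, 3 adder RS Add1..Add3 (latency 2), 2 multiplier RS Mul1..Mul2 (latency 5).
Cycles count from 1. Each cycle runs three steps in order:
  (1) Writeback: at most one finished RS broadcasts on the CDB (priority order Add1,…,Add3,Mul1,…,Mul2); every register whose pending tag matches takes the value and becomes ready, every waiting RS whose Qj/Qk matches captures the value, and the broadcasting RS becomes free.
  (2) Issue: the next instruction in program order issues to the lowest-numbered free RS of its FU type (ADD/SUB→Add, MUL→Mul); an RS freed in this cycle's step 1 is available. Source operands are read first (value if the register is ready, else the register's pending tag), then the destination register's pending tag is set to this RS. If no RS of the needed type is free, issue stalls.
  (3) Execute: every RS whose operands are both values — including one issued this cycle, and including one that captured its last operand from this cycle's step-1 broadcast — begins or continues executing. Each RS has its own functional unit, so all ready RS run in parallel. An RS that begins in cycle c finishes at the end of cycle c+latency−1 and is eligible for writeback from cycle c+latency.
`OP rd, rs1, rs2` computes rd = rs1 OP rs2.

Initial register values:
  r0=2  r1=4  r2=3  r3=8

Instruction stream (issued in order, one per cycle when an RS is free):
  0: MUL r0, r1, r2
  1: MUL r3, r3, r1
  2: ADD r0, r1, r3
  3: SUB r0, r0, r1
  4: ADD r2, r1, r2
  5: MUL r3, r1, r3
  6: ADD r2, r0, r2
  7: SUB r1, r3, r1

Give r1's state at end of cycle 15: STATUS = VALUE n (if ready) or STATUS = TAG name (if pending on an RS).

  c1: issue MUL r0<-Mul1  regs: r0:Mul1,r1:4,r2:3,r3:8
  c2: issue MUL r3<-Mul2  regs: r0:Mul1,r1:4,r2:3,r3:Mul2
  c3: issue ADD r0<-Add1  regs: r0:Add1,r1:4,r2:3,r3:Mul2
  c4: issue SUB r0<-Add2  regs: r0:Add2,r1:4,r2:3,r3:Mul2
  c5: issue ADD r2<-Add3  regs: r0:Add2,r1:4,r2:Add3,r3:Mul2
  c6: CDB Mul1=12; issue MUL r3<-Mul1  regs: r0:Add2,r1:4,r2:Add3,r3:Mul1
  c7: CDB Add3=7; issue ADD r2<-Add3  regs: r0:Add2,r1:4,r2:Add3,r3:Mul1
  c8: CDB Mul2=32; stall  regs: r0:Add2,r1:4,r2:Add3,r3:Mul1
  c9: stall  regs: r0:Add2,r1:4,r2:Add3,r3:Mul1
  c10: CDB Add1=36; issue SUB r1<-Add1  regs: r0:Add2,r1:Add1,r2:Add3,r3:Mul1
  c11: -  regs: r0:Add2,r1:Add1,r2:Add3,r3:Mul1
  c12: CDB Add2=32  regs: r0:32,r1:Add1,r2:Add3,r3:Mul1
  c13: CDB Mul1=128  regs: r0:32,r1:Add1,r2:Add3,r3:128
  c14: CDB Add3=39  regs: r0:32,r1:Add1,r2:39,r3:128
  c15: CDB Add1=124  regs: r0:32,r1:124,r2:39,r3:128

STATUS = VALUE 124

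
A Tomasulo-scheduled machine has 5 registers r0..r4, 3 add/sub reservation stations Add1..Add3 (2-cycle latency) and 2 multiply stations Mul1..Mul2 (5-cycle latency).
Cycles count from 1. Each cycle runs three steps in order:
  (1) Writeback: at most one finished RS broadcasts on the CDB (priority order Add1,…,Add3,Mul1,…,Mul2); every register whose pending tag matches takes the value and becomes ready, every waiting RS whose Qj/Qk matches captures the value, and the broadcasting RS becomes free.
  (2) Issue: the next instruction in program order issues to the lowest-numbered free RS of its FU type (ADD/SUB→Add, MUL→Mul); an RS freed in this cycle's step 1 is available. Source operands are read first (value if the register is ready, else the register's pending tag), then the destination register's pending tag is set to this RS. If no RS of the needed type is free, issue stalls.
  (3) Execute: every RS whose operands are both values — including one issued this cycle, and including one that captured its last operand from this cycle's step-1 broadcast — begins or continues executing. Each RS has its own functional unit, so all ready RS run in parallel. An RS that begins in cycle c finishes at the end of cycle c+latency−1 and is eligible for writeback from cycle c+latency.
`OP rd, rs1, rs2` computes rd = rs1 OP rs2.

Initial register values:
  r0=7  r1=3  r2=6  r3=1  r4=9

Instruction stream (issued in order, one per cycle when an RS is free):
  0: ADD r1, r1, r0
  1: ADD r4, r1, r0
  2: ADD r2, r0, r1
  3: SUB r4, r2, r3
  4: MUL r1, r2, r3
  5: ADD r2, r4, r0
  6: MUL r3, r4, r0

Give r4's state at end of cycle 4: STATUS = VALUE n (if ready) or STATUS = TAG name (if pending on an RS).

cycle 1: issue ADD r1<-Add1 // r0:7,r1:Add1,r2:6,r3:1,r4:9
cycle 2: issue ADD r4<-Add2 // r0:7,r1:Add1,r2:6,r3:1,r4:Add2
cycle 3: CDB Add1=10; issue ADD r2<-Add1 // r0:7,r1:10,r2:Add1,r3:1,r4:Add2
cycle 4: issue SUB r4<-Add3 // r0:7,r1:10,r2:Add1,r3:1,r4:Add3

STATUS = TAG Add3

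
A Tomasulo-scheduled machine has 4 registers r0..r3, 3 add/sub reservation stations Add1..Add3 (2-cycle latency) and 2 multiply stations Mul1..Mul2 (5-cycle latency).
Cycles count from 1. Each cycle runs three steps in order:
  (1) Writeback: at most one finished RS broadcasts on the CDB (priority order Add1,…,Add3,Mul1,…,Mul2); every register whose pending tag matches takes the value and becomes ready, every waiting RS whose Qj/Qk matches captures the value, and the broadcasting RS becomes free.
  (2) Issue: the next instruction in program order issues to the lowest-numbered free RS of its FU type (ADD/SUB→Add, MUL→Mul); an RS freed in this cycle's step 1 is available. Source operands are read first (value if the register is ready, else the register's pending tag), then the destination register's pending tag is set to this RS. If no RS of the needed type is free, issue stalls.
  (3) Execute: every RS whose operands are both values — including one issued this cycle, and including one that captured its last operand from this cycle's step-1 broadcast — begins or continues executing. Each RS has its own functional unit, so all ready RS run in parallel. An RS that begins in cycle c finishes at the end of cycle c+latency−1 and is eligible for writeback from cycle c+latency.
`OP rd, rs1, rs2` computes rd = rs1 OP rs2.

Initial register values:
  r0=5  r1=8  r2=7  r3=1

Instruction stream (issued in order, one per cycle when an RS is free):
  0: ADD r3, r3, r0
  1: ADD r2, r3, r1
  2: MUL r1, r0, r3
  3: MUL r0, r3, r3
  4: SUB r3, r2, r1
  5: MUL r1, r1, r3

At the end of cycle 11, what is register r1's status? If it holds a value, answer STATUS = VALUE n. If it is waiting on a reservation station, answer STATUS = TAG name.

STATUS = TAG Mul1

  c1: issue ADD r3<-Add1  regs: r0:5,r1:8,r2:7,r3:Add1
  c2: issue ADD r2<-Add2  regs: r0:5,r1:8,r2:Add2,r3:Add1
  c3: CDB Add1=6; issue MUL r1<-Mul1  regs: r0:5,r1:Mul1,r2:Add2,r3:6
  c4: issue MUL r0<-Mul2  regs: r0:Mul2,r1:Mul1,r2:Add2,r3:6
  c5: CDB Add2=14; issue SUB r3<-Add1  regs: r0:Mul2,r1:Mul1,r2:14,r3:Add1
  c6: stall  regs: r0:Mul2,r1:Mul1,r2:14,r3:Add1
  c7: stall  regs: r0:Mul2,r1:Mul1,r2:14,r3:Add1
  c8: CDB Mul1=30; issue MUL r1<-Mul1  regs: r0:Mul2,r1:Mul1,r2:14,r3:Add1
  c9: CDB Mul2=36  regs: r0:36,r1:Mul1,r2:14,r3:Add1
  c10: CDB Add1=-16  regs: r0:36,r1:Mul1,r2:14,r3:-16
  c11: -  regs: r0:36,r1:Mul1,r2:14,r3:-16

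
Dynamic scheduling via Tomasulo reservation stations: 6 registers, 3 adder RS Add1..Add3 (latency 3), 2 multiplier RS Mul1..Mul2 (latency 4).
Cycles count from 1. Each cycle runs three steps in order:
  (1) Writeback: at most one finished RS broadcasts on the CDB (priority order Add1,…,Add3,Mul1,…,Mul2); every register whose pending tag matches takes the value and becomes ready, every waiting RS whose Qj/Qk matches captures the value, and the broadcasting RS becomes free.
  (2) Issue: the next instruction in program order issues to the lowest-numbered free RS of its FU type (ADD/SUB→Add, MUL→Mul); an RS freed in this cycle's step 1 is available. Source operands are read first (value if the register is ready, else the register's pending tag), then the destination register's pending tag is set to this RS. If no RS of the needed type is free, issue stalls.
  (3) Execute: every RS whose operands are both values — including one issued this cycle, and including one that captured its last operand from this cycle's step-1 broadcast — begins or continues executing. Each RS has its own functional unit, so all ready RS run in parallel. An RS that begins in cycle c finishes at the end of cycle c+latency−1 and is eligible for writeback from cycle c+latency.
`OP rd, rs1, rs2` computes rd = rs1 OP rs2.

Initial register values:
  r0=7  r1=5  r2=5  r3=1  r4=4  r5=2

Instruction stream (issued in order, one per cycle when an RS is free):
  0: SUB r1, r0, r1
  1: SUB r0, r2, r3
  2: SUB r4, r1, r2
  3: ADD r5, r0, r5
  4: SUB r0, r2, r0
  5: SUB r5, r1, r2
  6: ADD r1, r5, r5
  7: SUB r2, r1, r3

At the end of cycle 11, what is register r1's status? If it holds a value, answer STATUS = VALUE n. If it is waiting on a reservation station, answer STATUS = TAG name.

c1: issue SUB r1<-Add1 | r0:7,r1:Add1,r2:5,r3:1,r4:4,r5:2
c2: issue SUB r0<-Add2 | r0:Add2,r1:Add1,r2:5,r3:1,r4:4,r5:2
c3: issue SUB r4<-Add3 | r0:Add2,r1:Add1,r2:5,r3:1,r4:Add3,r5:2
c4: CDB Add1=2; issue ADD r5<-Add1 | r0:Add2,r1:2,r2:5,r3:1,r4:Add3,r5:Add1
c5: CDB Add2=4; issue SUB r0<-Add2 | r0:Add2,r1:2,r2:5,r3:1,r4:Add3,r5:Add1
c6: stall | r0:Add2,r1:2,r2:5,r3:1,r4:Add3,r5:Add1
c7: CDB Add3=-3; issue SUB r5<-Add3 | r0:Add2,r1:2,r2:5,r3:1,r4:-3,r5:Add3
c8: CDB Add1=6; issue ADD r1<-Add1 | r0:Add2,r1:Add1,r2:5,r3:1,r4:-3,r5:Add3
c9: CDB Add2=1; issue SUB r2<-Add2 | r0:1,r1:Add1,r2:Add2,r3:1,r4:-3,r5:Add3
c10: CDB Add3=-3 | r0:1,r1:Add1,r2:Add2,r3:1,r4:-3,r5:-3
c11: - | r0:1,r1:Add1,r2:Add2,r3:1,r4:-3,r5:-3

STATUS = TAG Add1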